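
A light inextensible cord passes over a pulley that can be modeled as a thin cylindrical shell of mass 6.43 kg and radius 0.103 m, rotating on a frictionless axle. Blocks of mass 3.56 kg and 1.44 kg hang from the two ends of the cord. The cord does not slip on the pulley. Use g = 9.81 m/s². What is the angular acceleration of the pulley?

I = MR² = (6.43)(0.103)² = 0.06822 kg·m².
Heavier block: m₁g − T₁ = m₁a. Lighter block: T₂ − m₂g = m₂a.
Pulley: (T₁ − T₂)R = Iα = I(a/R), so T₁ − T₂ = (I/R²)a = 1·M_p a = 6.430·a.
Adding the three: (m₁ − m₂)g = (m₁ + m₂ + 6.430)a, so a = (3.56 − 1.44)(9.81)/(3.56 + 1.44 + 6.430) = 1.820 m/s².
α = a/R = 1.820/0.103 = 17.67 rad/s².

α ≈ 17.7 rad/s²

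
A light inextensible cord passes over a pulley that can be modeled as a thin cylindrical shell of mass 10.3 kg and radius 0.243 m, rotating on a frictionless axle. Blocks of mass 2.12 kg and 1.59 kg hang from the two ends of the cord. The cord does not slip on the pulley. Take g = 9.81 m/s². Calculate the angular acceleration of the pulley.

α ≈ 1.53 rad/s²

I = MR² = (10.3)(0.243)² = 0.6082 kg·m².
Heavier block: m₁g − T₁ = m₁a. Lighter block: T₂ − m₂g = m₂a.
Pulley: (T₁ − T₂)R = Iα = I(a/R), so T₁ − T₂ = (I/R²)a = 1·M_p a = 10.30·a.
Adding the three: (m₁ − m₂)g = (m₁ + m₂ + 10.30)a, so a = (2.12 − 1.59)(9.81)/(2.12 + 1.59 + 10.30) = 0.3711 m/s².
α = a/R = 0.3711/0.243 = 1.527 rad/s².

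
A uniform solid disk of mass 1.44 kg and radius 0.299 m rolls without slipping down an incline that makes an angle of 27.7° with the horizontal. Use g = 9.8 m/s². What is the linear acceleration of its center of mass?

a ≈ 3.04 m/s²

Translation along the incline: Mg sinθ − f = Ma.
Rotation about the center: fR = Iα with I = ½MR². No-slip gives a = αR, so f = (I/R²)a = (1/2)M a.
Substituting: Mg sinθ = (1 + 0.5000)Ma, so a = g sinθ/(1 + 0.5000) = (9.8) sin 27.7° / 1.500 = 3.037 m/s².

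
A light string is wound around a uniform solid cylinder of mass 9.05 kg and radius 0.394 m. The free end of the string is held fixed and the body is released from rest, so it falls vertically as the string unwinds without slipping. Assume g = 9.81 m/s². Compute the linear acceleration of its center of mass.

Translation: Mg − T = Ma. Rotation about the center: TR = Iα with I = ½MR².
With a = αR: T = (I/R²)a = (1/2)M a, so Mg = (1 + 0.5000)Ma.
a = g/(1 + 0.5000) = 9.81/1.500 = 6.540 m/s².

a ≈ 6.54 m/s²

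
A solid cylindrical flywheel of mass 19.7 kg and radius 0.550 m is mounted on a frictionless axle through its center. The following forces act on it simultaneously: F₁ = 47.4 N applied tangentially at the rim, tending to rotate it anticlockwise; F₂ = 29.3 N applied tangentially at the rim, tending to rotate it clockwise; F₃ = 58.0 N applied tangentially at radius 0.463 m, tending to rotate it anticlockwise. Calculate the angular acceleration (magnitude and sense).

α ≈ 12.4 rad/s², anticlockwise

I = ½MR² = (1/2)(19.7)(0.550)² = 2.980 kg·m².
Taking anticlockwise as positive: τ₁ = +(47.4)(0.550) = +26.07 N·m; τ₂ = −(29.3)(0.550) = −16.12 N·m; τ₃ = +(58.0)(0.463) = +26.85 N·m.
Net torque τ = 36.81 N·m.
α = τ/I = 36.81/2.980 = 12.35 rad/s².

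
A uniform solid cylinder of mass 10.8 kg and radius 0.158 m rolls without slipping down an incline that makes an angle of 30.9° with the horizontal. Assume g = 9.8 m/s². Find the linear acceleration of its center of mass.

Translation along the incline: Mg sinθ − f = Ma.
Rotation about the center: fR = Iα with I = ½MR². No-slip gives a = αR, so f = (I/R²)a = (1/2)M a.
Substituting: Mg sinθ = (1 + 0.5000)Ma, so a = g sinθ/(1 + 0.5000) = (9.8) sin 30.9° / 1.500 = 3.355 m/s².

a ≈ 3.36 m/s²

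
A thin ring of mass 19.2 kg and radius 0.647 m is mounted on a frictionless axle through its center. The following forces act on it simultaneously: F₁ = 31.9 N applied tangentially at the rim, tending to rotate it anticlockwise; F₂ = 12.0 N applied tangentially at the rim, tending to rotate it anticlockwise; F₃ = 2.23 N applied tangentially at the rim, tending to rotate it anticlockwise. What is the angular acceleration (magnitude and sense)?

I = MR² = (19.2)(0.647)² = 8.037 kg·m².
Taking anticlockwise as positive: τ₁ = +(31.9)(0.647) = +20.64 N·m; τ₂ = +(12.0)(0.647) = +7.764 N·m; τ₃ = +(2.23)(0.647) = +1.443 N·m.
Net torque τ = 29.85 N·m.
α = τ/I = 29.85/8.037 = 3.713 rad/s².

α ≈ 3.71 rad/s², anticlockwise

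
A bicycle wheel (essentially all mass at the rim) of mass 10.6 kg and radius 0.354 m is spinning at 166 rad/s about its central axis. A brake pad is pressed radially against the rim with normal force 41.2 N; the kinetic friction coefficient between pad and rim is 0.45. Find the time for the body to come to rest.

t ≈ 33.6 s

I = MR² = (10.6)(0.354)² = 1.328 kg·m².
Friction force f = μN = (0.45)(41.2) = 18.54 N at the rim; torque magnitude τ = fR = 6.563 N·m, opposing ω.
|α| = τ/I = 6.563/1.328 = 4.941 rad/s² (deceleration).
0 = ω₀ − |α|t ⇒ t = ω₀/|α| = 166/4.941 = 33.60 s.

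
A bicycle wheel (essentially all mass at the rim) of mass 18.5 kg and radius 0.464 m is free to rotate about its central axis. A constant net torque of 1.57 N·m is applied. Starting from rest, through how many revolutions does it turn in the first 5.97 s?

≈ 1.12 revolutions

I = MR² = (18.5)(0.464)² = 3.983 kg·m².
α = τ/I = 1.57/3.983 = 0.3942 rad/s².
θ = ½αt² = ½(0.3942)(5.97)² = 7.024 rad.
Revolutions = θ/(2π) = 1.118.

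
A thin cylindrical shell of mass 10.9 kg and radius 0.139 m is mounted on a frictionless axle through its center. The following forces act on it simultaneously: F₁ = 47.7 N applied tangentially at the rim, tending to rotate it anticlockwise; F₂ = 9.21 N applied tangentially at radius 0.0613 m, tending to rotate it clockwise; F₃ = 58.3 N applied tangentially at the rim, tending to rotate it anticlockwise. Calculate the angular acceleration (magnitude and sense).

α ≈ 67.3 rad/s², anticlockwise

I = MR² = (10.9)(0.139)² = 0.2106 kg·m².
Taking anticlockwise as positive: τ₁ = +(47.7)(0.139) = +6.630 N·m; τ₂ = −(9.21)(0.0613) = −0.5646 N·m; τ₃ = +(58.3)(0.139) = +8.104 N·m.
Net torque τ = 14.17 N·m.
α = τ/I = 14.17/0.2106 = 67.28 rad/s².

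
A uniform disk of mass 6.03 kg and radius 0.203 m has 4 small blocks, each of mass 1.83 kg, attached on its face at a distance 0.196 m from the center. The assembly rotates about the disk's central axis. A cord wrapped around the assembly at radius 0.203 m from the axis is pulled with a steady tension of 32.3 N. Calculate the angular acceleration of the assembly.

α ≈ 16.2 rad/s²

I_disk = ½MR² = ½(6.03)(0.203)² = 0.1242 kg·m².
I_blocks = 4·m·r² = 4(1.83)(0.196)² = 0.2812 kg·m².
Total I = 0.4055 kg·m².
τ = F r = (32.3)(0.203) = 6.557 N·m.
α = τ/I = 6.557/0.4055 = 16.17 rad/s².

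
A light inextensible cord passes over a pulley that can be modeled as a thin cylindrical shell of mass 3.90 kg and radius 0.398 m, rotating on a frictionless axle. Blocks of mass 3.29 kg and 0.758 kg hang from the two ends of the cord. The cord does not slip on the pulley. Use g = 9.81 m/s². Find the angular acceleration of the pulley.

α ≈ 7.85 rad/s²

I = MR² = (3.90)(0.398)² = 0.6178 kg·m².
Heavier block: m₁g − T₁ = m₁a. Lighter block: T₂ − m₂g = m₂a.
Pulley: (T₁ − T₂)R = Iα = I(a/R), so T₁ − T₂ = (I/R²)a = 1·M_p a = 3.900·a.
Adding the three: (m₁ − m₂)g = (m₁ + m₂ + 3.900)a, so a = (3.29 − 0.758)(9.81)/(3.29 + 0.758 + 3.900) = 3.125 m/s².
α = a/R = 3.125/0.398 = 7.852 rad/s².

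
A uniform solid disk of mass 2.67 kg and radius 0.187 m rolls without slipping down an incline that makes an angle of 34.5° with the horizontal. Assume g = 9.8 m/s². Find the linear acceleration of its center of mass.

a ≈ 3.70 m/s²

Translation along the incline: Mg sinθ − f = Ma.
Rotation about the center: fR = Iα with I = ½MR². No-slip gives a = αR, so f = (I/R²)a = (1/2)M a.
Substituting: Mg sinθ = (1 + 0.5000)Ma, so a = g sinθ/(1 + 0.5000) = (9.8) sin 34.5° / 1.500 = 3.701 m/s².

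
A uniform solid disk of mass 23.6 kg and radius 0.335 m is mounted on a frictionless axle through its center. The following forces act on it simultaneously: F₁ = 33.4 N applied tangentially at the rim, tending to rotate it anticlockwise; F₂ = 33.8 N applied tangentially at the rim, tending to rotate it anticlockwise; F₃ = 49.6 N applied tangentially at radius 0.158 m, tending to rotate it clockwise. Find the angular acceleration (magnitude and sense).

α ≈ 11.1 rad/s², anticlockwise

I = ½MR² = (1/2)(23.6)(0.335)² = 1.324 kg·m².
Taking anticlockwise as positive: τ₁ = +(33.4)(0.335) = +11.19 N·m; τ₂ = +(33.8)(0.335) = +11.32 N·m; τ₃ = −(49.6)(0.158) = −7.837 N·m.
Net torque τ = 14.68 N·m.
α = τ/I = 14.68/1.324 = 11.08 rad/s².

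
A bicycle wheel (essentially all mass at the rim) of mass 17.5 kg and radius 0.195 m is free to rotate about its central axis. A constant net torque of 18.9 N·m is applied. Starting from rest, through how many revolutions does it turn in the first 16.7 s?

I = MR² = (17.5)(0.195)² = 0.6654 kg·m².
α = τ/I = 18.9/0.6654 = 28.40 rad/s².
θ = ½αt² = ½(28.40)(16.7)² = 3961 rad.
Revolutions = θ/(2π) = 630.3.

≈ 630 revolutions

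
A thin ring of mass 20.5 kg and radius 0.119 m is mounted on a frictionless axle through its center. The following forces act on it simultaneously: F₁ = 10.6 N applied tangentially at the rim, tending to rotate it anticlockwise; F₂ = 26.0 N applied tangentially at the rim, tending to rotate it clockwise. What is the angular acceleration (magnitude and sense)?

I = MR² = (20.5)(0.119)² = 0.2903 kg·m².
Taking anticlockwise as positive: τ₁ = +(10.6)(0.119) = +1.261 N·m; τ₂ = −(26.0)(0.119) = −3.094 N·m.
Net torque τ = -1.833 N·m.
α = τ/I = -1.833/0.2903 = -6.313 rad/s².

α ≈ 6.31 rad/s², clockwise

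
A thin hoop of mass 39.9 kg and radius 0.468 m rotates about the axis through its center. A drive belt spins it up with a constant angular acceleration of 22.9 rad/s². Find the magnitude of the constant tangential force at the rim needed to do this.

F ≈ 428 N

I = MR² = (39.9)(0.468)² = 8.739 kg·m².
The required torque is τ = Iα = (8.739)(22.90) = 200.1 N·m.
A tangential force at the rim gives τ = FR, so F = τ/R = 200.1/0.468 = 427.6 N.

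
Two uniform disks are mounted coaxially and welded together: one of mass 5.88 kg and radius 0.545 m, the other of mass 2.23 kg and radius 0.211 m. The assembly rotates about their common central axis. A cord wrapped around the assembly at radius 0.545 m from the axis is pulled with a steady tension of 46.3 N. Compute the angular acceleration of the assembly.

I = ½M₁R₁² + ½M₂R₂² = ½(5.88)(0.545)² + ½(2.23)(0.211)² = 0.9229 kg·m².
τ = F r = (46.3)(0.545) = 25.23 N·m.
α = τ/I = 25.23/0.9229 = 27.34 rad/s².

α ≈ 27.3 rad/s²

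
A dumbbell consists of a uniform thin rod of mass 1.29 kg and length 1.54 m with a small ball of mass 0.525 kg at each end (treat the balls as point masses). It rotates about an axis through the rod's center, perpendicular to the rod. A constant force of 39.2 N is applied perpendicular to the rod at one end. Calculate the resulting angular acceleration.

α ≈ 34.4 rad/s²

I_rod = (1/12)ML² = (1/12)(1.29)(1.54)² = 0.2549 kg·m².
I_balls = 2·m·(L/2)² = 2(0.525)(0.7700)² = 0.6225 kg·m².
Total I = 0.8775 kg·m².
τ = F·(L/2) = (39.2)(0.770) = 30.18 N·m.
α = τ/I = 30.18/0.8775 = 34.40 rad/s².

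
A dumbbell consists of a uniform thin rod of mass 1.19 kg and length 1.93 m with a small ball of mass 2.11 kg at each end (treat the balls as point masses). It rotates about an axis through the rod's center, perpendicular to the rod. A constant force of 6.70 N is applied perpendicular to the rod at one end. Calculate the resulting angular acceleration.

α ≈ 1.50 rad/s²

I_rod = (1/12)ML² = (1/12)(1.19)(1.93)² = 0.3694 kg·m².
I_balls = 2·m·(L/2)² = 2(2.11)(0.9650)² = 3.930 kg·m².
Total I = 4.299 kg·m².
τ = F·(L/2) = (6.70)(0.965) = 6.465 N·m.
α = τ/I = 6.465/4.299 = 1.504 rad/s².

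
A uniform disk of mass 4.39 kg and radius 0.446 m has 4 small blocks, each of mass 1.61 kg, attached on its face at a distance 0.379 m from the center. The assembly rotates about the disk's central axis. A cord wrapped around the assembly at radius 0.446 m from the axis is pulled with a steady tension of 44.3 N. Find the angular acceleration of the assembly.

I_disk = ½MR² = ½(4.39)(0.446)² = 0.4366 kg·m².
I_blocks = 4·m·r² = 4(1.61)(0.379)² = 0.9250 kg·m².
Total I = 1.362 kg·m².
τ = F r = (44.3)(0.446) = 19.76 N·m.
α = τ/I = 19.76/1.362 = 14.51 rad/s².

α ≈ 14.5 rad/s²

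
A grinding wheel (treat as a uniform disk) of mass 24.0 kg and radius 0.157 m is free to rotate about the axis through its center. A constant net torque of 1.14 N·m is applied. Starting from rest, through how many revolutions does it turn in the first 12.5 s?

I = ½MR² = (1/2)(24.0)(0.157)² = 0.2958 kg·m².
α = τ/I = 1.14/0.2958 = 3.854 rad/s².
θ = ½αt² = ½(3.854)(12.5)² = 301.1 rad.
Revolutions = θ/(2π) = 47.92.

≈ 47.9 revolutions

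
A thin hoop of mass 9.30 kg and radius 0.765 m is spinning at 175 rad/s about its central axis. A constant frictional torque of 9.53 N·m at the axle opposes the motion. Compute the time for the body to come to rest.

I = MR² = (9.30)(0.765)² = 5.443 kg·m².
The net torque has magnitude 9.53 N·m, opposing ω.
|α| = τ/I = 9.530/5.443 = 1.751 rad/s² (deceleration).
0 = ω₀ − |α|t ⇒ t = ω₀/|α| = 175/1.751 = 99.94 s.

t ≈ 99.9 s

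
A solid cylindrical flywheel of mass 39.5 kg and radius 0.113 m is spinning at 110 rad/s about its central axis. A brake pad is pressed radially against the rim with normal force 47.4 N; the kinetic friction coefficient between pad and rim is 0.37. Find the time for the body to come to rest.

t ≈ 14.0 s

I = ½MR² = (1/2)(39.5)(0.113)² = 0.2522 kg·m².
Friction force f = μN = (0.37)(47.4) = 17.54 N at the rim; torque magnitude τ = fR = 1.982 N·m, opposing ω.
|α| = τ/I = 1.982/0.2522 = 7.858 rad/s² (deceleration).
0 = ω₀ − |α|t ⇒ t = ω₀/|α| = 110/7.858 = 14.00 s.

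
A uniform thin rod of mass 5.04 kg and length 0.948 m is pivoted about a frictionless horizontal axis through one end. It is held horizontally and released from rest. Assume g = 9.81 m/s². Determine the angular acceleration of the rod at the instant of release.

About the pivot, I = (1/3)ML² = (1/3)(5.04)(0.948)² = 1.510 kg·m².
The weight acts at the center, a distance L/2 = 0.4740 m from the pivot; τ = Mg(L/2) = 23.44 N·m.
α = τ/I = 23.44/1.510 = 15.52 rad/s².

α ≈ 15.5 rad/s²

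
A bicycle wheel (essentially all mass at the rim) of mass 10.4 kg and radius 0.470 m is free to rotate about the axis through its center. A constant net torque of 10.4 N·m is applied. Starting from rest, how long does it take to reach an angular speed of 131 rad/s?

t ≈ 28.9 s

I = MR² = (10.4)(0.470)² = 2.297 kg·m².
α = τ/I = 10.4/2.297 = 4.527 rad/s².
ω = αt ⇒ t = ω/α = 131/4.527 = 28.94 s.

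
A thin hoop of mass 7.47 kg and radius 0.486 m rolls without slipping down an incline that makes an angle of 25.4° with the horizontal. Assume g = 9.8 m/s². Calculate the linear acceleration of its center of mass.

a ≈ 2.10 m/s²

Translation along the incline: Mg sinθ − f = Ma.
Rotation about the center: fR = Iα with I = MR². No-slip gives a = αR, so f = (I/R²)a = M a.
Substituting: Mg sinθ = (1 + 1.000)Ma, so a = g sinθ/(1 + 1.000) = (9.8) sin 25.4° / 2.000 = 2.102 m/s².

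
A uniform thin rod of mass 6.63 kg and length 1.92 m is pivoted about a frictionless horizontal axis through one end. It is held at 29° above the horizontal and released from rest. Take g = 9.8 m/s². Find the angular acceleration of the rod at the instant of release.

About the pivot, I = (1/3)ML² = (1/3)(6.63)(1.92)² = 8.147 kg·m².
The weight acts at the center, a distance L/2 = 0.9600 m from the pivot; τ = Mg(L/2) cos 29° = 54.55 N·m.
α = τ/I = 54.55/8.147 = 6.696 rad/s².

α ≈ 6.70 rad/s²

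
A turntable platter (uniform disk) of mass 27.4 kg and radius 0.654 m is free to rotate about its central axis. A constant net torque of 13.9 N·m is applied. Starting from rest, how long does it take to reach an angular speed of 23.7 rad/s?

t ≈ 9.99 s

I = ½MR² = (1/2)(27.4)(0.654)² = 5.860 kg·m².
α = τ/I = 13.9/5.860 = 2.372 rad/s².
ω = αt ⇒ t = ω/α = 23.7/2.372 = 9.991 s.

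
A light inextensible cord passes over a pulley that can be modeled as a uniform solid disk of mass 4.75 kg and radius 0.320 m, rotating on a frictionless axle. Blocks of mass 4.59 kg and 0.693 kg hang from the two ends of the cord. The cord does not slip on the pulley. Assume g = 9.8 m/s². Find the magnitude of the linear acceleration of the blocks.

a ≈ 4.99 m/s²

I = ½MR² = (1/2)(4.75)(0.320)² = 0.2432 kg·m².
Heavier block: m₁g − T₁ = m₁a. Lighter block: T₂ − m₂g = m₂a.
Pulley: (T₁ − T₂)R = Iα = I(a/R), so T₁ − T₂ = (I/R²)a = (1/2)M_p a = 2.375·a.
Adding the three: (m₁ − m₂)g = (m₁ + m₂ + 2.375)a, so a = (4.59 − 0.693)(9.8)/(4.59 + 0.693 + 2.375) = 4.987 m/s².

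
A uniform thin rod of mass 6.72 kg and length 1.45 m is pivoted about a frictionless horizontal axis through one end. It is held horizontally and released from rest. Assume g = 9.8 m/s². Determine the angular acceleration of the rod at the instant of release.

About the pivot, I = (1/3)ML² = (1/3)(6.72)(1.45)² = 4.710 kg·m².
The weight acts at the center, a distance L/2 = 0.7250 m from the pivot; τ = Mg(L/2) = 47.75 N·m.
α = τ/I = 47.75/4.710 = 10.14 rad/s².
(Equivalently α = (3g/(2L)) = 10.14 rad/s².)

α ≈ 10.1 rad/s²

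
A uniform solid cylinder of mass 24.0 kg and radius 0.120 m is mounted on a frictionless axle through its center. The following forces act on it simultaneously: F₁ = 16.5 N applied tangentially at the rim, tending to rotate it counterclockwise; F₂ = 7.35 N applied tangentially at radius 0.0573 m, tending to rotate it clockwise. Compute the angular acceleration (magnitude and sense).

α ≈ 9.02 rad/s², counterclockwise

I = ½MR² = (1/2)(24.0)(0.120)² = 0.1728 kg·m².
Taking counterclockwise as positive: τ₁ = +(16.5)(0.120) = +1.980 N·m; τ₂ = −(7.35)(0.0573) = −0.4212 N·m.
Net torque τ = 1.559 N·m.
α = τ/I = 1.559/0.1728 = 9.021 rad/s².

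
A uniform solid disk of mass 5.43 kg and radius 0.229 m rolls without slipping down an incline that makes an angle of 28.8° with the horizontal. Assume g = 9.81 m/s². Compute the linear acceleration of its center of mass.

Translation along the incline: Mg sinθ − f = Ma.
Rotation about the center: fR = Iα with I = ½MR². No-slip gives a = αR, so f = (I/R²)a = (1/2)M a.
Substituting: Mg sinθ = (1 + 0.5000)Ma, so a = g sinθ/(1 + 0.5000) = (9.81) sin 28.8° / 1.500 = 3.151 m/s².

a ≈ 3.15 m/s²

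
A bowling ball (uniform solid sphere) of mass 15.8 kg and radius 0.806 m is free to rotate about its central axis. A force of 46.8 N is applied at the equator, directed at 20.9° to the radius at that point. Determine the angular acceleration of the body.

α ≈ 3.28 rad/s²

I = (2/5)MR² = (2/5)(15.8)(0.806)² = 4.106 kg·m².
Only the tangential component produces torque: τ = F R sinθ = (46.8)(0.806) sin 20.9° = 13.46 N·m.
From τ = Iα: α = 13.46/4.106 = 3.278 rad/s².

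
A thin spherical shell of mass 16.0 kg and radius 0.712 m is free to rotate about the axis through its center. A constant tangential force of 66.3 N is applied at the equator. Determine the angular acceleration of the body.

I = (2/3)MR² = (2/3)(16.0)(0.712)² = 5.407 kg·m².
τ = F R = (66.3)(0.712) = 47.21 N·m.
Newton's second law for rotation, τ = Iα, gives α = τ/I = 47.21/5.407 = 8.730 rad/s².

α ≈ 8.73 rad/s²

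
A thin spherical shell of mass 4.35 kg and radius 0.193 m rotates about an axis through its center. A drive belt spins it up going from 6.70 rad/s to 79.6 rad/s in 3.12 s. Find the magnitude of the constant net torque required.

I = (2/3)MR² = (2/3)(4.35)(0.193)² = 0.1080 kg·m².
α = Δω/Δt = (79.6 − 6.70)/3.12 = 23.37 rad/s².
τ = Iα = (0.1080)(23.37) = 2.524 N·m.

τ ≈ 2.52 N·m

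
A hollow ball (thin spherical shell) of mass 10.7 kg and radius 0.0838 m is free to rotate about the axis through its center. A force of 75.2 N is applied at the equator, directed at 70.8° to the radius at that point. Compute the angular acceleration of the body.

α ≈ 119 rad/s²

I = (2/3)MR² = (2/3)(10.7)(0.0838)² = 0.05009 kg·m².
Only the tangential component produces torque: τ = F R sinθ = (75.2)(0.0838) sin 70.8° = 5.951 N·m.
From τ = Iα: α = 5.951/0.05009 = 118.8 rad/s².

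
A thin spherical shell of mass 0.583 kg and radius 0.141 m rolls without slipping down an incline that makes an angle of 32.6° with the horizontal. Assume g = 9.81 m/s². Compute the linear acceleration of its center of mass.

a ≈ 3.17 m/s²

Translation along the incline: Mg sinθ − f = Ma.
Rotation about the center: fR = Iα with I = (2/3)MR². No-slip gives a = αR, so f = (I/R²)a = (2/3)M a.
Substituting: Mg sinθ = (1 + 0.6667)Ma, so a = g sinθ/(1 + 0.6667) = (9.81) sin 32.6° / 1.667 = 3.171 m/s².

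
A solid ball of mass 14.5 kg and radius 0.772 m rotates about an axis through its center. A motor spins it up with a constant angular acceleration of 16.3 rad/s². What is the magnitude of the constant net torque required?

I = (2/5)MR² = (2/5)(14.5)(0.772)² = 3.457 kg·m².
τ = Iα = (3.457)(16.30) = 56.34 N·m.

τ ≈ 56.3 N·m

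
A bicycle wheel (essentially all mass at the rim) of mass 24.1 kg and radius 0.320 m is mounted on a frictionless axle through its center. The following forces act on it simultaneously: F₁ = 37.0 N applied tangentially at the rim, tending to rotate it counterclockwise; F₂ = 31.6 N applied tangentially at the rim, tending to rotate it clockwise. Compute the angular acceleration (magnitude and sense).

α ≈ 0.700 rad/s², counterclockwise

I = MR² = (24.1)(0.320)² = 2.468 kg·m².
Taking counterclockwise as positive: τ₁ = +(37.0)(0.320) = +11.84 N·m; τ₂ = −(31.6)(0.320) = −10.11 N·m.
Net torque τ = 1.728 N·m.
α = τ/I = 1.728/2.468 = 0.7002 rad/s².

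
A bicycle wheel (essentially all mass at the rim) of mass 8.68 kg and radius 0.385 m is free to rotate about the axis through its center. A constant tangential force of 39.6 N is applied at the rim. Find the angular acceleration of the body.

α ≈ 11.8 rad/s²

I = MR² = (8.68)(0.385)² = 1.287 kg·m².
τ = F R = (39.6)(0.385) = 15.25 N·m.
Newton's second law for rotation, τ = Iα, gives α = τ/I = 15.25/1.287 = 11.85 rad/s².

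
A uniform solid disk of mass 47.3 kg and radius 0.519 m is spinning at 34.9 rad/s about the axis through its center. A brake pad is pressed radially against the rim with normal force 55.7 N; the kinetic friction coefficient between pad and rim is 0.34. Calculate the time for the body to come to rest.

I = ½MR² = (1/2)(47.3)(0.519)² = 6.370 kg·m².
Friction force f = μN = (0.34)(55.7) = 18.94 N at the rim; torque magnitude τ = fR = 9.829 N·m, opposing ω.
|α| = τ/I = 9.829/6.370 = 1.543 rad/s² (deceleration).
0 = ω₀ − |α|t ⇒ t = ω₀/|α| = 34.9/1.543 = 22.62 s.

t ≈ 22.6 s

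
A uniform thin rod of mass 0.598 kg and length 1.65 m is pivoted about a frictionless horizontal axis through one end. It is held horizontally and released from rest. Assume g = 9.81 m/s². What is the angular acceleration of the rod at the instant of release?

About the pivot, I = (1/3)ML² = (1/3)(0.598)(1.65)² = 0.5427 kg·m².
The weight acts at the center, a distance L/2 = 0.8250 m from the pivot; τ = Mg(L/2) = 4.840 N·m.
α = τ/I = 4.840/0.5427 = 8.918 rad/s².

α ≈ 8.92 rad/s²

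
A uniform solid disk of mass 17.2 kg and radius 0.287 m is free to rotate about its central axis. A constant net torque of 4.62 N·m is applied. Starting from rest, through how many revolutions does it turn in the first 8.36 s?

I = ½MR² = (1/2)(17.2)(0.287)² = 0.7084 kg·m².
α = τ/I = 4.62/0.7084 = 6.522 rad/s².
θ = ½αt² = ½(6.522)(8.36)² = 227.9 rad.
Revolutions = θ/(2π) = 36.27.

≈ 36.3 revolutions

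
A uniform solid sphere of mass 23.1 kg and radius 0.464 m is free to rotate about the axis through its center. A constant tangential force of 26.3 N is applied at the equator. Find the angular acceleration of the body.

α ≈ 6.13 rad/s²

I = (2/5)MR² = (2/5)(23.1)(0.464)² = 1.989 kg·m².
τ = F R = (26.3)(0.464) = 12.20 N·m.
Newton's second law for rotation, τ = Iα, gives α = τ/I = 12.20/1.989 = 6.134 rad/s².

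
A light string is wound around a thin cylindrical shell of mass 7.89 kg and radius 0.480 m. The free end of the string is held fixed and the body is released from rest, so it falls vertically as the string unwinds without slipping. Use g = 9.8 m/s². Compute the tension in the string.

Translation: Mg − T = Ma. Rotation about the center: TR = Iα with I = MR².
With a = αR: T = (I/R²)a = M a, so Mg = (1 + 1.000)Ma.
a = g/(1 + 1.000) = 9.8/2.000 = 4.900 m/s².
T = 1.000·M·a = (1.000)(7.89)(4.900) = 38.66 N.

T ≈ 38.7 N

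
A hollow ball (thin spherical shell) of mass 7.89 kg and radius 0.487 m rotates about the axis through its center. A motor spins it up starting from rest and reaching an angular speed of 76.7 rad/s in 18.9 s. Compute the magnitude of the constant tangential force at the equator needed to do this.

I = (2/3)MR² = (2/3)(7.89)(0.487)² = 1.248 kg·m².
α = Δω/Δt = (76.7 − 0)/18.9 = 4.058 rad/s².
The required torque is τ = Iα = (1.248)(4.058) = 5.063 N·m.
A tangential force at the equator gives τ = FR, so F = τ/R = 5.063/0.487 = 10.40 N.

F ≈ 10.4 N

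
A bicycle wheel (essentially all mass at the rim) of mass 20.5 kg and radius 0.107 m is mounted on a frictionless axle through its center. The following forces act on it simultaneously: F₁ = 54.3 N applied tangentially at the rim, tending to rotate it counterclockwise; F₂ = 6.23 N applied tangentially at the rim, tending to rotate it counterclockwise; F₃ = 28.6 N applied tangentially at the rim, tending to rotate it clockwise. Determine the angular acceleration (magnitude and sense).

I = MR² = (20.5)(0.107)² = 0.2347 kg·m².
Taking counterclockwise as positive: τ₁ = +(54.3)(0.107) = +5.810 N·m; τ₂ = +(6.23)(0.107) = +0.6666 N·m; τ₃ = −(28.6)(0.107) = −3.060 N·m.
Net torque τ = 3.417 N·m.
α = τ/I = 3.417/0.2347 = 14.56 rad/s².

α ≈ 14.6 rad/s², counterclockwise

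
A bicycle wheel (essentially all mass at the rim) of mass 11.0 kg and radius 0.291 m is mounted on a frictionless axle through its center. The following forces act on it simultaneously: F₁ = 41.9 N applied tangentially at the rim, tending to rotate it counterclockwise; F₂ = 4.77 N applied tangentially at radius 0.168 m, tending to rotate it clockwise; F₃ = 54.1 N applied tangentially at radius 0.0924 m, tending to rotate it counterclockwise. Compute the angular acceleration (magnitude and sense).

α ≈ 17.6 rad/s², counterclockwise

I = MR² = (11.0)(0.291)² = 0.9315 kg·m².
Taking counterclockwise as positive: τ₁ = +(41.9)(0.291) = +12.19 N·m; τ₂ = −(4.77)(0.168) = −0.8014 N·m; τ₃ = +(54.1)(0.0924) = +4.999 N·m.
Net torque τ = 16.39 N·m.
α = τ/I = 16.39/0.9315 = 17.60 rad/s².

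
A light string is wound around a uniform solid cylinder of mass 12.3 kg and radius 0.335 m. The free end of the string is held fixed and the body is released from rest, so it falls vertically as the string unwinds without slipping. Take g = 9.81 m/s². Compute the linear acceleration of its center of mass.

Translation: Mg − T = Ma. Rotation about the center: TR = Iα with I = ½MR².
With a = αR: T = (I/R²)a = (1/2)M a, so Mg = (1 + 0.5000)Ma.
a = g/(1 + 0.5000) = 9.81/1.500 = 6.540 m/s².

a ≈ 6.54 m/s²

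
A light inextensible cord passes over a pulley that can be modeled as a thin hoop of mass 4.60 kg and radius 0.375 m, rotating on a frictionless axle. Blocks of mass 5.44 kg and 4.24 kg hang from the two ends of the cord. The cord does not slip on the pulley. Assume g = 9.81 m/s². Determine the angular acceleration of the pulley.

I = MR² = (4.60)(0.375)² = 0.6469 kg·m².
Heavier block: m₁g − T₁ = m₁a. Lighter block: T₂ − m₂g = m₂a.
Pulley: (T₁ − T₂)R = Iα = I(a/R), so T₁ − T₂ = (I/R²)a = 1·M_p a = 4.600·a.
Adding the three: (m₁ − m₂)g = (m₁ + m₂ + 4.600)a, so a = (5.44 − 4.24)(9.81)/(5.44 + 4.24 + 4.600) = 0.8244 m/s².
α = a/R = 0.8244/0.375 = 2.198 rad/s².

α ≈ 2.20 rad/s²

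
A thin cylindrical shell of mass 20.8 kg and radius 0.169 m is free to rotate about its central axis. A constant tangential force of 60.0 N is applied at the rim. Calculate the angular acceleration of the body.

I = MR² = (20.8)(0.169)² = 0.5941 kg·m².
τ = F R = (60.0)(0.169) = 10.14 N·m.
From τ = Iα: α = 10.14/0.5941 = 17.07 rad/s².

α ≈ 17.1 rad/s²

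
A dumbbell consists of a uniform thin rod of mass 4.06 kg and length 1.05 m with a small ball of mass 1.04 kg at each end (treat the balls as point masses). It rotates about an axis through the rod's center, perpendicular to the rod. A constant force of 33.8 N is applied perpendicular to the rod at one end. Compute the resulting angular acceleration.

α ≈ 18.8 rad/s²

I_rod = (1/12)ML² = (1/12)(4.06)(1.05)² = 0.3730 kg·m².
I_balls = 2·m·(L/2)² = 2(1.04)(0.5250)² = 0.5733 kg·m².
Total I = 0.9463 kg·m².
τ = F·(L/2) = (33.8)(0.525) = 17.75 N·m.
α = τ/I = 17.75/0.9463 = 18.75 rad/s².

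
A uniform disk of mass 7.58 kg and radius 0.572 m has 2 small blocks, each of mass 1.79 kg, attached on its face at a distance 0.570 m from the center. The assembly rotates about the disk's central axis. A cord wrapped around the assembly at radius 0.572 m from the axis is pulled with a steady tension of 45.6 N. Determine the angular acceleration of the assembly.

I_disk = ½MR² = ½(7.58)(0.572)² = 1.240 kg·m².
I_blocks = 2·m·r² = 2(1.79)(0.570)² = 1.163 kg·m².
Total I = 2.403 kg·m².
τ = F r = (45.6)(0.572) = 26.08 N·m.
α = τ/I = 26.08/2.403 = 10.85 rad/s².

α ≈ 10.9 rad/s²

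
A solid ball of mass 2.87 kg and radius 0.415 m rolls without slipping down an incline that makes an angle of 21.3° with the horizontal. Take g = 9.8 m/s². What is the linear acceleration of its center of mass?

Translation along the incline: Mg sinθ − f = Ma.
Rotation about the center: fR = Iα with I = (2/5)MR². No-slip gives a = αR, so f = (I/R²)a = (2/5)M a.
Substituting: Mg sinθ = (1 + 0.4000)Ma, so a = g sinθ/(1 + 0.4000) = (9.8) sin 21.3° / 1.400 = 2.543 m/s².

a ≈ 2.54 m/s²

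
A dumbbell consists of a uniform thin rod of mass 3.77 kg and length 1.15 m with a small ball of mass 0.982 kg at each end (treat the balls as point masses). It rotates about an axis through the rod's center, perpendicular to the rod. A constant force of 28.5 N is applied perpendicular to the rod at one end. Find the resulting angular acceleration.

α ≈ 15.4 rad/s²

I_rod = (1/12)ML² = (1/12)(3.77)(1.15)² = 0.4155 kg·m².
I_balls = 2·m·(L/2)² = 2(0.982)(0.5750)² = 0.6493 kg·m².
Total I = 1.065 kg·m².
τ = F·(L/2) = (28.5)(0.575) = 16.39 N·m.
α = τ/I = 16.39/1.065 = 15.39 rad/s².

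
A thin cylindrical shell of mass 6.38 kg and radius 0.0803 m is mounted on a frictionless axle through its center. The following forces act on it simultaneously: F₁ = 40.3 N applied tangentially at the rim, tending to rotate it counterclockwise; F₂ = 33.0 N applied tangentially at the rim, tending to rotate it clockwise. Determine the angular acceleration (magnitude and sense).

α ≈ 14.2 rad/s², counterclockwise

I = MR² = (6.38)(0.0803)² = 0.04114 kg·m².
Taking counterclockwise as positive: τ₁ = +(40.3)(0.0803) = +3.236 N·m; τ₂ = −(33.0)(0.0803) = −2.650 N·m.
Net torque τ = 0.5862 N·m.
α = τ/I = 0.5862/0.04114 = 14.25 rad/s².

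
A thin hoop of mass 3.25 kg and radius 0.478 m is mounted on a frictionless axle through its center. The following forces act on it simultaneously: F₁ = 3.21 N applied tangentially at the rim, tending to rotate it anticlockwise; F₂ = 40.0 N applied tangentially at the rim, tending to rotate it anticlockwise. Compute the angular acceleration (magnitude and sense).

α ≈ 27.8 rad/s², anticlockwise

I = MR² = (3.25)(0.478)² = 0.7426 kg·m².
Taking anticlockwise as positive: τ₁ = +(3.21)(0.478) = +1.534 N·m; τ₂ = +(40.0)(0.478) = +19.12 N·m.
Net torque τ = 20.65 N·m.
α = τ/I = 20.65/0.7426 = 27.81 rad/s².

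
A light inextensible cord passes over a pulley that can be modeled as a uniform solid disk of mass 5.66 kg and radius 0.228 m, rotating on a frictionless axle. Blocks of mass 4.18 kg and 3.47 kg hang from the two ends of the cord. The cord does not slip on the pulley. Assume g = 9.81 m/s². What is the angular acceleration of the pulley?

α ≈ 2.91 rad/s²

I = ½MR² = (1/2)(5.66)(0.228)² = 0.1471 kg·m².
Heavier block: m₁g − T₁ = m₁a. Lighter block: T₂ − m₂g = m₂a.
Pulley: (T₁ − T₂)R = Iα = I(a/R), so T₁ − T₂ = (I/R²)a = (1/2)M_p a = 2.830·a.
Adding the three: (m₁ − m₂)g = (m₁ + m₂ + 2.830)a, so a = (4.18 − 3.47)(9.81)/(4.18 + 3.47 + 2.830) = 0.6646 m/s².
α = a/R = 0.6646/0.228 = 2.915 rad/s².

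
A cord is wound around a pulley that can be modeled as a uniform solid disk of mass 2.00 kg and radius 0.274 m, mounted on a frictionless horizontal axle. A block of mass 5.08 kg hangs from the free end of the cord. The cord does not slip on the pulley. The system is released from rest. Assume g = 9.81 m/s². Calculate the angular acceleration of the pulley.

I = ½MR² = (1/2)(2.00)(0.274)² = 0.07508 kg·m².
Block: mg − T = ma. Pulley: TR = Iα. No-slip: a = αR, so T = (I/R²)a = 1.000·a.
Then mg = (m + 1.000)a, so a = (5.08)(9.81)/(5.08 + 1.000) = 8.197 m/s².
α = a/R = 8.197/0.274 = 29.91 rad/s².

α ≈ 29.9 rad/s²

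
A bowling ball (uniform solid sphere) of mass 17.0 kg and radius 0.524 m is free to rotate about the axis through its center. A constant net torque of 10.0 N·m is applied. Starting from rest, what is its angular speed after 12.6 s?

ω ≈ 67.5 rad/s

I = (2/5)MR² = (2/5)(17.0)(0.524)² = 1.867 kg·m².
α = τ/I = 10.0/1.867 = 5.356 rad/s².
ω = ω₀ + αt = 0 + (5.356)(12.6) = 67.48 rad/s.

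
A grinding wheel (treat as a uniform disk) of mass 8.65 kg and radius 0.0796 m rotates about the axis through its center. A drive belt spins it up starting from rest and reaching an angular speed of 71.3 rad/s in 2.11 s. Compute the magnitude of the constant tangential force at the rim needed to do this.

I = ½MR² = (1/2)(8.65)(0.0796)² = 0.02740 kg·m².
α = Δω/Δt = (71.3 − 0)/2.11 = 33.79 rad/s².
The required torque is τ = Iα = (0.02740)(33.79) = 0.9260 N·m.
A tangential force at the rim gives τ = FR, so F = τ/R = 0.9260/0.0796 = 11.63 N.

F ≈ 11.6 N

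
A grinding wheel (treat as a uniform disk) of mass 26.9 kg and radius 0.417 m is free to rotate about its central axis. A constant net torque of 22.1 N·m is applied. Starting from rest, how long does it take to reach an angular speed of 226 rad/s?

t ≈ 23.9 s

I = ½MR² = (1/2)(26.9)(0.417)² = 2.339 kg·m².
α = τ/I = 22.1/2.339 = 9.449 rad/s².
ω = αt ⇒ t = ω/α = 226/9.449 = 23.92 s.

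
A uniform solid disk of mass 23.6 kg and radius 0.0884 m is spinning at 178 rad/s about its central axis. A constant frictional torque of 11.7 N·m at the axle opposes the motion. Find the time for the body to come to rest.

t ≈ 1.40 s

I = ½MR² = (1/2)(23.6)(0.0884)² = 0.09221 kg·m².
The net torque has magnitude 11.7 N·m, opposing ω.
|α| = τ/I = 11.70/0.09221 = 126.9 rad/s² (deceleration).
0 = ω₀ − |α|t ⇒ t = ω₀/|α| = 178/126.9 = 1.403 s.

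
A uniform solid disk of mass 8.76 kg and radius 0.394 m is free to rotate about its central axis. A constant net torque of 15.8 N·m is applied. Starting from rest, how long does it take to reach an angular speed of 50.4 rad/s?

t ≈ 2.17 s

I = ½MR² = (1/2)(8.76)(0.394)² = 0.6799 kg·m².
α = τ/I = 15.8/0.6799 = 23.24 rad/s².
ω = αt ⇒ t = ω/α = 50.4/23.24 = 2.169 s.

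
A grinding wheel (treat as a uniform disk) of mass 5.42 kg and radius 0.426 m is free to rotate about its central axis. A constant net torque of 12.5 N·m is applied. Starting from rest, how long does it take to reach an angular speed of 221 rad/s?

t ≈ 8.70 s

I = ½MR² = (1/2)(5.42)(0.426)² = 0.4918 kg·m².
α = τ/I = 12.5/0.4918 = 25.42 rad/s².
ω = αt ⇒ t = ω/α = 221/25.42 = 8.695 s.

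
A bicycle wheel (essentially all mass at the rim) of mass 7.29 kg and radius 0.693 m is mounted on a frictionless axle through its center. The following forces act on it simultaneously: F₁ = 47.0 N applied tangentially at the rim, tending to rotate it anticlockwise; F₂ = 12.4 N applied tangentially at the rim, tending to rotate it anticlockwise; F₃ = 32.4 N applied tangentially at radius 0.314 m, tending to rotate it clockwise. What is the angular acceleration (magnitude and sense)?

α ≈ 8.85 rad/s², anticlockwise

I = MR² = (7.29)(0.693)² = 3.501 kg·m².
Taking anticlockwise as positive: τ₁ = +(47.0)(0.693) = +32.57 N·m; τ₂ = +(12.4)(0.693) = +8.593 N·m; τ₃ = −(32.4)(0.314) = −10.17 N·m.
Net torque τ = 30.99 N·m.
α = τ/I = 30.99/3.501 = 8.852 rad/s².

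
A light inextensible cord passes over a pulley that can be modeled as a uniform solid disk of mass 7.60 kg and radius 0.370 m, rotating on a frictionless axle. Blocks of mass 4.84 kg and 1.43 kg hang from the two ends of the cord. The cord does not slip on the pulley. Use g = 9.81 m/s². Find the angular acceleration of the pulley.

α ≈ 8.98 rad/s²

I = ½MR² = (1/2)(7.60)(0.370)² = 0.5202 kg·m².
Heavier block: m₁g − T₁ = m₁a. Lighter block: T₂ − m₂g = m₂a.
Pulley: (T₁ − T₂)R = Iα = I(a/R), so T₁ − T₂ = (I/R²)a = (1/2)M_p a = 3.800·a.
Adding the three: (m₁ − m₂)g = (m₁ + m₂ + 3.800)a, so a = (4.84 − 1.43)(9.81)/(4.84 + 1.43 + 3.800) = 3.322 m/s².
α = a/R = 3.322/0.370 = 8.978 rad/s².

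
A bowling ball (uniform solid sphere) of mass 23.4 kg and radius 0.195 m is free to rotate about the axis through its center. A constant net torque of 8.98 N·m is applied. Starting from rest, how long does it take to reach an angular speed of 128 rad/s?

t ≈ 5.07 s

I = (2/5)MR² = (2/5)(23.4)(0.195)² = 0.3559 kg·m².
α = τ/I = 8.98/0.3559 = 25.23 rad/s².
ω = αt ⇒ t = ω/α = 128/25.23 = 5.073 s.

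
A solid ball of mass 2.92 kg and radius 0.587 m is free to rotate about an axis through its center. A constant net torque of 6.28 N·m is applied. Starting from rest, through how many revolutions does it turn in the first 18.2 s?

I = (2/5)MR² = (2/5)(2.92)(0.587)² = 0.4025 kg·m².
α = τ/I = 6.28/0.4025 = 15.60 rad/s².
θ = ½αt² = ½(15.60)(18.2)² = 2584 rad.
Revolutions = θ/(2π) = 411.3.

≈ 411 revolutions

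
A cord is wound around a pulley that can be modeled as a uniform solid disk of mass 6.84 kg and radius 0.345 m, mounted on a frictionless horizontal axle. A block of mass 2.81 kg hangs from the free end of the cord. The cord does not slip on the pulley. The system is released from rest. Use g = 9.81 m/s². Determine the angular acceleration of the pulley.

I = ½MR² = (1/2)(6.84)(0.345)² = 0.4071 kg·m².
Block: mg − T = ma. Pulley: TR = Iα. No-slip: a = αR, so T = (I/R²)a = 3.420·a.
Then mg = (m + 3.420)a, so a = (2.81)(9.81)/(2.81 + 3.420) = 4.425 m/s².
α = a/R = 4.425/0.345 = 12.83 rad/s².

α ≈ 12.8 rad/s²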